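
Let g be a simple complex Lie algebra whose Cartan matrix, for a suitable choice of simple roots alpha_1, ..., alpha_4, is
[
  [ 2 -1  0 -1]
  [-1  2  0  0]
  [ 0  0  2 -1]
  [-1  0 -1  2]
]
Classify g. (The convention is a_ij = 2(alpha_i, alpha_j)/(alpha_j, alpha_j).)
The matrix has rank 4 with 2's on the diagonal. Reading the off-diagonal entries as Dynkin edges (a single edge where a_ij = a_ji = -1; a double or triple edge where a_ij * a_ji = 2 or 3), the diagram is a chain of 4 nodes with single edges (A_4). One simple-root ordering that puts it in standard form is (alpha_2, alpha_1, alpha_4, alpha_3). So the algebra is type A_4, i.e. sl(5).

type A_4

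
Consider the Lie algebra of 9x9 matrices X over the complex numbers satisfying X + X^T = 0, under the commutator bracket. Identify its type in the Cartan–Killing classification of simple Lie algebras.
This is so(9) with 9 odd, which has dimension 9(9-1)/2 = 36 and rank (9-1)/2 = 4. In the classification of classical Lie algebras, the orthogonal algebra so(2n+1) in an odd number of variables has type B_n; here n = 4, so the Dynkin diagram is a chain of 4 nodes with a double edge at one end; the terminal node there is the unique short simple root (B_4). Hence the type is B_4.

B_4 (so(9))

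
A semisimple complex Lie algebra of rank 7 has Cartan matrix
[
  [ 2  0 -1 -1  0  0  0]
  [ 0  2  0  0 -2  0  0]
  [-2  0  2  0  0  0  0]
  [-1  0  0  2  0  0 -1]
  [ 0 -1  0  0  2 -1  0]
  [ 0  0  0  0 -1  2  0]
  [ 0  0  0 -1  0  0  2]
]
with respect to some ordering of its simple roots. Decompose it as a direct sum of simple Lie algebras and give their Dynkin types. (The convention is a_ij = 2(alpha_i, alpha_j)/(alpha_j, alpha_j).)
C3 + C4

The diagram associated to this matrix has two connected components: the simple roots {alpha_2, alpha_5, alpha_6} form a chain of 3 nodes with a double edge at one end; the terminal node there is the unique long simple root (C_3), and {alpha_1, alpha_3, alpha_4, alpha_7} form a chain of 4 nodes with a double edge at one end; the terminal node there is the unique long simple root (C_4). A semisimple Lie algebra decomposes uniquely as the direct sum of simple ideals, one per connected component of its Dynkin diagram, so g ≅ C_3 ⊕ C_4 (dimension 21 + 36 = 57).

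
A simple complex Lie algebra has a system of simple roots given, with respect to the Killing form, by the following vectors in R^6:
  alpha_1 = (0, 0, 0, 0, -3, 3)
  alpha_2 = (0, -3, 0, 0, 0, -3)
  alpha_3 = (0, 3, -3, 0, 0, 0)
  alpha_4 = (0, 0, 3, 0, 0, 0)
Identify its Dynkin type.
B_4 (so(9))

Compute the Cartan integers a_ij = 2(alpha_i, alpha_j)/(alpha_j, alpha_j); the resulting 4x4 Cartan matrix is
[[2, -1, 0, 0], [-1, 2, -1, 0], [0, -1, 2, -2], [0, 0, -1, 2]].
The roots have two lengths (squared-length ratio 2:1); the short ones are alpha_{4}. The associated Dynkin diagram is a chain of 4 nodes with a double edge at one end; the terminal node there is the unique short simple root (B_4), so the type is B_4 (the algebra so(9)).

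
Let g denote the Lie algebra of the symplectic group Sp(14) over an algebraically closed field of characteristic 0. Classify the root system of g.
This is sp(14), which has dimension 14(14+1)/2 = 105 and rank 14/2 = 7. In the classification of classical Lie algebras, the symplectic algebra sp(2n) has type C_n; here n = 7, so the Dynkin diagram is a chain of 7 nodes with a double edge at one end; the terminal node there is the unique long simple root (C_7). Hence the type is C_7.

C_7 (sp(14))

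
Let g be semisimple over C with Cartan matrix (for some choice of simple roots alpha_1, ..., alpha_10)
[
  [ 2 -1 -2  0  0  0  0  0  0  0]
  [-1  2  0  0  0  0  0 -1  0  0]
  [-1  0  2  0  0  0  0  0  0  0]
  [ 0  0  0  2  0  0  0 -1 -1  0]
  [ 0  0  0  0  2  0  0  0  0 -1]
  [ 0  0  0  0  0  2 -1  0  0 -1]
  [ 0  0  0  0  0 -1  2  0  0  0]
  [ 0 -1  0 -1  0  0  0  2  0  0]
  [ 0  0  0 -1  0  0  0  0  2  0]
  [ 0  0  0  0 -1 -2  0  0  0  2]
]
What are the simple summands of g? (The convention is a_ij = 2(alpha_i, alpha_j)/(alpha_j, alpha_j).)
B6 + F4

The diagram associated to this matrix has two connected components: the simple roots {alpha_1, alpha_2, alpha_3, alpha_4, alpha_8, alpha_9} form a chain of 6 nodes with a double edge at one end; the terminal node there is the unique short simple root (B_6), and {alpha_5, alpha_6, alpha_7, alpha_10} form a chain of 4 nodes with a double edge between the middle two (F_4). A semisimple Lie algebra decomposes uniquely as the direct sum of simple ideals, one per connected component of its Dynkin diagram, so g ≅ B_6 ⊕ F_4 (dimension 78 + 52 = 130).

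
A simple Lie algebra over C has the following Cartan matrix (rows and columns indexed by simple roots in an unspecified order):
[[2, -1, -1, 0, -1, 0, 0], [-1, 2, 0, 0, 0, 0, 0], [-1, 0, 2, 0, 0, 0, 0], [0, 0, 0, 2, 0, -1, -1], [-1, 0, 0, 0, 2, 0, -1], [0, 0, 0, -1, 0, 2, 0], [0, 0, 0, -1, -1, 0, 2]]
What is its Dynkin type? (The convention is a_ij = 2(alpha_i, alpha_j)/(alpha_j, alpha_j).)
The matrix has rank 7 with 2's on the diagonal. Reading the off-diagonal entries as Dynkin edges (a single edge where a_ij = a_ji = -1; a double or triple edge where a_ij * a_ji = 2 or 3), the diagram is a chain of 5 nodes with a fork of two nodes at one end (D_7). One simple-root ordering that puts it in standard form is (alpha_6, alpha_4, alpha_7, alpha_5, alpha_1, alpha_2, alpha_3). So the algebra is type D_7, i.e. so(14).

type D_7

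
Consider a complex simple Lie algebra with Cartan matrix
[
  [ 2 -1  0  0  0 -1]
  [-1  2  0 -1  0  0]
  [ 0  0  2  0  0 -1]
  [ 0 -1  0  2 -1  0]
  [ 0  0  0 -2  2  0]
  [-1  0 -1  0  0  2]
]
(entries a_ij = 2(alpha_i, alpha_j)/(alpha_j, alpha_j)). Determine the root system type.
The matrix has rank 6 with 2's on the diagonal. Reading the off-diagonal entries as Dynkin edges (a single edge where a_ij = a_ji = -1; a double or triple edge where a_ij * a_ji = 2 or 3), the diagram is a chain of 6 nodes with a double edge at one end; the terminal node there is the unique long simple root (C_6). One simple-root ordering that puts it in standard form is (alpha_3, alpha_6, alpha_1, alpha_2, alpha_4, alpha_5). So the algebra is type C_6, i.e. sp(12).

C_6 (sp(12))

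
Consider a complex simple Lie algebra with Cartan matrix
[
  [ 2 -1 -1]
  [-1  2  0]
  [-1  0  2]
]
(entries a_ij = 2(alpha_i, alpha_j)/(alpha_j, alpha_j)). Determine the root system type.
A_3

The matrix has rank 3 with 2's on the diagonal. Reading the off-diagonal entries as Dynkin edges (a single edge where a_ij = a_ji = -1; a double or triple edge where a_ij * a_ji = 2 or 3), the diagram is a chain of 3 nodes with single edges (A_3). One simple-root ordering that puts it in standard form is (alpha_2, alpha_1, alpha_3). So the algebra is type A_3, i.e. sl(4).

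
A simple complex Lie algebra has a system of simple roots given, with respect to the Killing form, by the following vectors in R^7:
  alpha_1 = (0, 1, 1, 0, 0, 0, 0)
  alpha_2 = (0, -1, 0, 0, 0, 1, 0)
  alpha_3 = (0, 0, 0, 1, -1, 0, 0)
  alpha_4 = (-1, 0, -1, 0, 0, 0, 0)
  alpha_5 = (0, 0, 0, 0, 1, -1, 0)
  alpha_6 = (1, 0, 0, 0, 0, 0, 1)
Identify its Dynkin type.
A_6

Compute the Cartan integers a_ij = 2(alpha_i, alpha_j)/(alpha_j, alpha_j); the resulting 6x6 Cartan matrix is
[[2, -1, 0, -1, 0, 0], [-1, 2, 0, 0, -1, 0], [0, 0, 2, 0, -1, 0], [-1, 0, 0, 2, 0, -1], [0, -1, -1, 0, 2, 0], [0, 0, 0, -1, 0, 2]].
All simple roots have the same length, so the diagram is simply laced. The associated Dynkin diagram is a chain of 6 nodes with single edges (A_6), so the type is A_6 (the algebra sl(7)).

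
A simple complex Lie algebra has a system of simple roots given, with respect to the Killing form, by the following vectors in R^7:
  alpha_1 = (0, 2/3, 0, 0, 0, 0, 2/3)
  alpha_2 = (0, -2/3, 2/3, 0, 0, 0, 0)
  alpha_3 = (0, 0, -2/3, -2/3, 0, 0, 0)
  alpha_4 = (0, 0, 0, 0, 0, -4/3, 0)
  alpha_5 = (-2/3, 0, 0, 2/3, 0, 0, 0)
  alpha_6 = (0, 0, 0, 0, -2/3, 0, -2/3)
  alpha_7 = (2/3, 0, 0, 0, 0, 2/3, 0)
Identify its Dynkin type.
C_7 (sp(14))

Compute the Cartan integers a_ij = 2(alpha_i, alpha_j)/(alpha_j, alpha_j); the resulting 7x7 Cartan matrix is
[[2, -1, 0, 0, 0, -1, 0], [-1, 2, -1, 0, 0, 0, 0], [0, -1, 2, 0, -1, 0, 0], [0, 0, 0, 2, 0, 0, -2], [0, 0, -1, 0, 2, 0, -1], [-1, 0, 0, 0, 0, 2, 0], [0, 0, 0, -1, -1, 0, 2]].
The roots have two lengths (squared-length ratio 2:1); the short ones are alpha_{1,2,3,5,6,7}. The associated Dynkin diagram is a chain of 7 nodes with a double edge at one end; the terminal node there is the unique long simple root (C_7), so the type is C_7 (the algebra sp(14)).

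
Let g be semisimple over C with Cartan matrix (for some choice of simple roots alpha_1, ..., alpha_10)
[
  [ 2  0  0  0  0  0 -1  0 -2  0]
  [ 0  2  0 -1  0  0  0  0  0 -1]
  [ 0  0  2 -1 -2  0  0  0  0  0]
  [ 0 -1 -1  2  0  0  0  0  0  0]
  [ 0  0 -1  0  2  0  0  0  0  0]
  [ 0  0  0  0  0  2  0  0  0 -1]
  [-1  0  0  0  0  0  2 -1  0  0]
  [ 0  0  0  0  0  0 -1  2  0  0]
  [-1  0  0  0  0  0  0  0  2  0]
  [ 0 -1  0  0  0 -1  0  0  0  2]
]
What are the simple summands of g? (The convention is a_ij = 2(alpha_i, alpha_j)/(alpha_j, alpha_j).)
The diagram associated to this matrix has two connected components: the simple roots {alpha_1, alpha_7, alpha_8, alpha_9} form a chain of 4 nodes with a double edge at one end; the terminal node there is the unique short simple root (B_4), and {alpha_2, alpha_3, alpha_4, alpha_5, alpha_6, alpha_10} form a chain of 6 nodes with a double edge at one end; the terminal node there is the unique short simple root (B_6). A semisimple Lie algebra decomposes uniquely as the direct sum of simple ideals, one per connected component of its Dynkin diagram, so g ≅ B_4 ⊕ B_6 (dimension 36 + 78 = 114).

B_4 ⊕ B_6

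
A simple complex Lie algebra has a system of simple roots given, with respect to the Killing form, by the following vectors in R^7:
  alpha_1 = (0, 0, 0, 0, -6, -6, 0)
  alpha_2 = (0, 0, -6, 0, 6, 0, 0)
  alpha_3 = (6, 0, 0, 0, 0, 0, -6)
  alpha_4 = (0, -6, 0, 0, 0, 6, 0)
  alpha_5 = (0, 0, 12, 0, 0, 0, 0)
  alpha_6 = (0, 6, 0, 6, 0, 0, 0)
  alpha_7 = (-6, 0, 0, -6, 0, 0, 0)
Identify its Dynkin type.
Compute the Cartan integers a_ij = 2(alpha_i, alpha_j)/(alpha_j, alpha_j); the resulting 7x7 Cartan matrix is
[[2, -1, 0, -1, 0, 0, 0], [-1, 2, 0, 0, -1, 0, 0], [0, 0, 2, 0, 0, 0, -1], [-1, 0, 0, 2, 0, -1, 0], [0, -2, 0, 0, 2, 0, 0], [0, 0, 0, -1, 0, 2, -1], [0, 0, -1, 0, 0, -1, 2]].
The roots have two lengths (squared-length ratio 2:1); the short ones are alpha_{1,2,3,4,6,7}. The associated Dynkin diagram is a chain of 7 nodes with a double edge at one end; the terminal node there is the unique long simple root (C_7), so the type is C_7 (the algebra sp(14)).

type C_7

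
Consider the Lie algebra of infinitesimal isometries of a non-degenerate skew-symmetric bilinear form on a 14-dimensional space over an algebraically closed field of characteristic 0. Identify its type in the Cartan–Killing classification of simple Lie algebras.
This is sp(14), which has dimension 14(14+1)/2 = 105 and rank 14/2 = 7. In the classification of classical Lie algebras, the symplectic algebra sp(2n) has type C_n; here n = 7, so the Dynkin diagram is a chain of 7 nodes with a double edge at one end; the terminal node there is the unique long simple root (C_7). Hence the type is C_7.

C_7 (sp(14))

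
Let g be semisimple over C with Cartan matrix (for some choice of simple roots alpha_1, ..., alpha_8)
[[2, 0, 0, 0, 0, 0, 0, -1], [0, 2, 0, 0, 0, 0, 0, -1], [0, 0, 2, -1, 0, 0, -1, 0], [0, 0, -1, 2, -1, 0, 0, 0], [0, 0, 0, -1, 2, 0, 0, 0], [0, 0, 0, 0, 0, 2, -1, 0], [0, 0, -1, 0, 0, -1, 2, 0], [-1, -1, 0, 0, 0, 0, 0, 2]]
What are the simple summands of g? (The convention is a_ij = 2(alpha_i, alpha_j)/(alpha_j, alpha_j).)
A3 + A5

The diagram associated to this matrix has two connected components: the simple roots {alpha_1, alpha_2, alpha_8} form a chain of 3 nodes with single edges (A_3), and {alpha_3, alpha_4, alpha_5, alpha_6, alpha_7} form a chain of 5 nodes with single edges (A_5). A semisimple Lie algebra decomposes uniquely as the direct sum of simple ideals, one per connected component of its Dynkin diagram, so g ≅ A_3 ⊕ A_5 (dimension 15 + 35 = 50).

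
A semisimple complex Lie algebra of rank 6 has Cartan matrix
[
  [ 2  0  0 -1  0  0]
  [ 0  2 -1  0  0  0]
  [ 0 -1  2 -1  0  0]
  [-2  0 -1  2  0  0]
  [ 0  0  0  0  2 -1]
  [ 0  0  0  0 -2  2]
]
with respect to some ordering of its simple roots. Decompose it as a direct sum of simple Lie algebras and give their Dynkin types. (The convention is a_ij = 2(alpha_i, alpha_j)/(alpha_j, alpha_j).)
B_2 (so(5)) ⊕ B_4 (so(9))

The diagram associated to this matrix has two connected components: the simple roots {alpha_5, alpha_6} form a chain of 2 nodes with a double edge at one end; the terminal node there is the unique short simple root (B_2), and {alpha_1, alpha_2, alpha_3, alpha_4} form a chain of 4 nodes with a double edge at one end; the terminal node there is the unique short simple root (B_4). A semisimple Lie algebra decomposes uniquely as the direct sum of simple ideals, one per connected component of its Dynkin diagram, so g ≅ B_2 ⊕ B_4 (dimension 10 + 36 = 46).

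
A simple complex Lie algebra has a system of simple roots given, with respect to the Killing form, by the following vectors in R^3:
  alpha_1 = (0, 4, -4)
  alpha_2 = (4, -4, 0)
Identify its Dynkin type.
A_2 (sl(3))

Compute the Cartan integers a_ij = 2(alpha_i, alpha_j)/(alpha_j, alpha_j); the resulting 2x2 Cartan matrix is
[[2, -1], [-1, 2]].
All simple roots have the same length, so the diagram is simply laced. The associated Dynkin diagram is a chain of 2 nodes with single edges (A_2), so the type is A_2 (the algebra sl(3)).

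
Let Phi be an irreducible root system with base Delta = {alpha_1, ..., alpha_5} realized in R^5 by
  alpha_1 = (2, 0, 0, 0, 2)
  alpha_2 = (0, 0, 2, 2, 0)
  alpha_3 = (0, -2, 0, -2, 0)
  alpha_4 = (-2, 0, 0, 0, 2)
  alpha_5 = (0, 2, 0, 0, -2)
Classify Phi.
Compute the Cartan integers a_ij = 2(alpha_i, alpha_j)/(alpha_j, alpha_j); the resulting 5x5 Cartan matrix is
[[2, 0, 0, 0, -1], [0, 2, -1, 0, 0], [0, -1, 2, 0, -1], [0, 0, 0, 2, -1], [-1, 0, -1, -1, 2]].
All simple roots have the same length, so the diagram is simply laced. The associated Dynkin diagram is a chain of 3 nodes with a fork of two nodes at one end (D_5), so the type is D_5 (the algebra so(10)).

D5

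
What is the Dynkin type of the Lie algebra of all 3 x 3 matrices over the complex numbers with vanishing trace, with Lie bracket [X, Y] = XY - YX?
type A_2

This is sl(3), which has dimension 3^2 - 1 = 8 and rank 3 - 1 = 2 (a Cartan subalgebra is the diagonal traceless matrices). In the classification of classical Lie algebras, the special linear algebra sl(n+1) has type A_n; here n = 2, so the Dynkin diagram is a chain of 2 nodes with single edges (A_2). Hence the type is A_2.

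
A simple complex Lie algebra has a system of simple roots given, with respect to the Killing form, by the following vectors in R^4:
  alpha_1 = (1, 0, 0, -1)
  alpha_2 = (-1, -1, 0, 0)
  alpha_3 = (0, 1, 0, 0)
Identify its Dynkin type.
type B_3

Compute the Cartan integers a_ij = 2(alpha_i, alpha_j)/(alpha_j, alpha_j); the resulting 3x3 Cartan matrix is
[[2, -1, 0], [-1, 2, -2], [0, -1, 2]].
The roots have two lengths (squared-length ratio 2:1); the short ones are alpha_{3}. The associated Dynkin diagram is a chain of 3 nodes with a double edge at one end; the terminal node there is the unique short simple root (B_3), so the type is B_3 (the algebra so(7)).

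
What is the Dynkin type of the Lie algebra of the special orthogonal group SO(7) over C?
B_3

This is so(7) with 7 odd, which has dimension 7(7-1)/2 = 21 and rank (7-1)/2 = 3. In the classification of classical Lie algebras, the orthogonal algebra so(2n+1) in an odd number of variables has type B_n; here n = 3, so the Dynkin diagram is a chain of 3 nodes with a double edge at one end; the terminal node there is the unique short simple root (B_3). Hence the type is B_3.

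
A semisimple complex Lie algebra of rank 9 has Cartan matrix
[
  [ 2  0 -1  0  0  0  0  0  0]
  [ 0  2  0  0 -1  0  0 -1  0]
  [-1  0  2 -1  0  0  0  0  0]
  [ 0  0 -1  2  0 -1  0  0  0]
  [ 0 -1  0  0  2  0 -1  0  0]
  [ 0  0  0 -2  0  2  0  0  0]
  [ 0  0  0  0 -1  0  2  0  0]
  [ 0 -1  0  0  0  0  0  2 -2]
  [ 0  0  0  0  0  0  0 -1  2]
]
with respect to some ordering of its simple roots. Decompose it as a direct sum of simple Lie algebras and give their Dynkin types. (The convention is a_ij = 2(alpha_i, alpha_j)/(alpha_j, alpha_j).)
B_5 ⊕ C_4

The diagram associated to this matrix has two connected components: the simple roots {alpha_2, alpha_5, alpha_7, alpha_8, alpha_9} form a chain of 5 nodes with a double edge at one end; the terminal node there is the unique short simple root (B_5), and {alpha_1, alpha_3, alpha_4, alpha_6} form a chain of 4 nodes with a double edge at one end; the terminal node there is the unique long simple root (C_4). A semisimple Lie algebra decomposes uniquely as the direct sum of simple ideals, one per connected component of its Dynkin diagram, so g ≅ B_5 ⊕ C_4 (dimension 55 + 36 = 91).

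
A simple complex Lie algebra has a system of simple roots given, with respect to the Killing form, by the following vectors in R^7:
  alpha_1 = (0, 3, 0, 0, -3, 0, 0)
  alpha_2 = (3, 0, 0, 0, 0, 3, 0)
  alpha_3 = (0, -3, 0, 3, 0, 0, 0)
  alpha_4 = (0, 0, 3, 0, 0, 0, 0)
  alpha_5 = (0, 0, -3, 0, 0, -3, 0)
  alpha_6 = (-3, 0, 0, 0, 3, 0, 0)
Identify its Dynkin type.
Compute the Cartan integers a_ij = 2(alpha_i, alpha_j)/(alpha_j, alpha_j); the resulting 6x6 Cartan matrix is
[[2, 0, -1, 0, 0, -1], [0, 2, 0, 0, -1, -1], [-1, 0, 2, 0, 0, 0], [0, 0, 0, 2, -1, 0], [0, -1, 0, -2, 2, 0], [-1, -1, 0, 0, 0, 2]].
The roots have two lengths (squared-length ratio 2:1); the short ones are alpha_{4}. The associated Dynkin diagram is a chain of 6 nodes with a double edge at one end; the terminal node there is the unique short simple root (B_6), so the type is B_6 (the algebra so(13)).

B_6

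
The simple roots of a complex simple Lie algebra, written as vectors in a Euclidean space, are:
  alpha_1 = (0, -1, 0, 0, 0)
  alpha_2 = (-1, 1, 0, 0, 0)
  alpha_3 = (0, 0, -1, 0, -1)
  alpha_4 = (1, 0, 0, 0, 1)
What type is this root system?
B_4

Compute the Cartan integers a_ij = 2(alpha_i, alpha_j)/(alpha_j, alpha_j); the resulting 4x4 Cartan matrix is
[[2, -1, 0, 0], [-2, 2, 0, -1], [0, 0, 2, -1], [0, -1, -1, 2]].
The roots have two lengths (squared-length ratio 2:1); the short ones are alpha_{1}. The associated Dynkin diagram is a chain of 4 nodes with a double edge at one end; the terminal node there is the unique short simple root (B_4), so the type is B_4 (the algebra so(9)).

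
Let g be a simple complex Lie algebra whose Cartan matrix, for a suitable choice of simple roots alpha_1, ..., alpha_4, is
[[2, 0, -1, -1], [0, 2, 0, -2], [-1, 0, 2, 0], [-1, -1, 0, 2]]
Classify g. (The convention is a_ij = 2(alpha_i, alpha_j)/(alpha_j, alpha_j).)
The matrix has rank 4 with 2's on the diagonal. Reading the off-diagonal entries as Dynkin edges (a single edge where a_ij = a_ji = -1; a double or triple edge where a_ij * a_ji = 2 or 3), the diagram is a chain of 4 nodes with a double edge at one end; the terminal node there is the unique long simple root (C_4). One simple-root ordering that puts it in standard form is (alpha_3, alpha_1, alpha_4, alpha_2). So the algebra is type C_4, i.e. sp(8).

type C_4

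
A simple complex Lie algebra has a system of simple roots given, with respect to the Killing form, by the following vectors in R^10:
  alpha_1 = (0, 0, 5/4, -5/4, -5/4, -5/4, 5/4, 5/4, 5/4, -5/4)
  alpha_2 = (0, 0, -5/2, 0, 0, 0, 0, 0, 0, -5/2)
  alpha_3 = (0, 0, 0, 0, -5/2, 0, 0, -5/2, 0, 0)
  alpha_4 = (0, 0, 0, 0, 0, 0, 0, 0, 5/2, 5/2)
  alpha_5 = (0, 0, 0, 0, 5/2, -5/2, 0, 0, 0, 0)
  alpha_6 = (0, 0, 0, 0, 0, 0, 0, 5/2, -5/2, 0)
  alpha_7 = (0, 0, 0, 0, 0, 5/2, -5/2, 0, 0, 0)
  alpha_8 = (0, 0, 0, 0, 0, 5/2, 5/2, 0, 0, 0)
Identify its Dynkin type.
E_8

Compute the Cartan integers a_ij = 2(alpha_i, alpha_j)/(alpha_j, alpha_j); the resulting 8x8 Cartan matrix is
[[2, 0, 0, 0, 0, 0, -1, 0], [0, 2, 0, -1, 0, 0, 0, 0], [0, 0, 2, 0, -1, -1, 0, 0], [0, -1, 0, 2, 0, -1, 0, 0], [0, 0, -1, 0, 2, 0, -1, -1], [0, 0, -1, -1, 0, 2, 0, 0], [-1, 0, 0, 0, -1, 0, 2, 0], [0, 0, 0, 0, -1, 0, 0, 2]].
All simple roots have the same length, so the diagram is simply laced. The associated Dynkin diagram is a chain of 7 nodes with one extra node attached to the third node from one end (E_8), so the type is E_8.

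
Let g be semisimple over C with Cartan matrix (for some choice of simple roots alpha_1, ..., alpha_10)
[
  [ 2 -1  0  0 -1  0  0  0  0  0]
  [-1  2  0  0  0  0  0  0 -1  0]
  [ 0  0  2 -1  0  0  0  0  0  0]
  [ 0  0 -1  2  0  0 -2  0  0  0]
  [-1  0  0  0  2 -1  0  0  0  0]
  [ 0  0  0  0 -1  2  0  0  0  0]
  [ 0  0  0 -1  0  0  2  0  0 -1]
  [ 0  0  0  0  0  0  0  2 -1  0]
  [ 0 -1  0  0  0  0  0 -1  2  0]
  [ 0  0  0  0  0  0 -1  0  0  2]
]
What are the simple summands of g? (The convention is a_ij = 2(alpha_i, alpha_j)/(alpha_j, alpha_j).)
A6 + F4

The diagram associated to this matrix has two connected components: the simple roots {alpha_1, alpha_2, alpha_5, alpha_6, alpha_8, alpha_9} form a chain of 6 nodes with single edges (A_6), and {alpha_3, alpha_4, alpha_7, alpha_10} form a chain of 4 nodes with a double edge between the middle two (F_4). A semisimple Lie algebra decomposes uniquely as the direct sum of simple ideals, one per connected component of its Dynkin diagram, so g ≅ A_6 ⊕ F_4 (dimension 48 + 52 = 100).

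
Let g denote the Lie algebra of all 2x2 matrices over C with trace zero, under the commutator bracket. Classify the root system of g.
A1

This is sl(2), which has dimension 2^2 - 1 = 3 and rank 2 - 1 = 1 (a Cartan subalgebra is the diagonal traceless matrices). In the classification of classical Lie algebras, the special linear algebra sl(n+1) has type A_n; here n = 1, so the Dynkin diagram is a chain of 1 nodes with single edges (A_1). Hence the type is A_1.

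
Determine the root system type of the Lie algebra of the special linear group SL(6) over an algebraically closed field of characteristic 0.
This is sl(6), which has dimension 6^2 - 1 = 35 and rank 6 - 1 = 5 (a Cartan subalgebra is the diagonal traceless matrices). In the classification of classical Lie algebras, the special linear algebra sl(n+1) has type A_n; here n = 5, so the Dynkin diagram is a chain of 5 nodes with single edges (A_5). Hence the type is A_5.

A_5 (sl(6))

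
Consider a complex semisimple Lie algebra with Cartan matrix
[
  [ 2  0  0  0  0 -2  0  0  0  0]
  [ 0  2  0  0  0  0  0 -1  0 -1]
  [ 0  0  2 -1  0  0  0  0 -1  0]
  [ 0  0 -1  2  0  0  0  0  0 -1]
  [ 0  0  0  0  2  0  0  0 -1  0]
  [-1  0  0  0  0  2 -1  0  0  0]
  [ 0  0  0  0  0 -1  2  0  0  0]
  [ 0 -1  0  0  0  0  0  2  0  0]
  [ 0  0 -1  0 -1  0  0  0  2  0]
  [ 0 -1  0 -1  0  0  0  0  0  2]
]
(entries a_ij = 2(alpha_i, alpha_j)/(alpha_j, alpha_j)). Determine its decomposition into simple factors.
The diagram associated to this matrix has two connected components: the simple roots {alpha_2, alpha_3, alpha_4, alpha_5, alpha_8, alpha_9, alpha_10} form a chain of 7 nodes with single edges (A_7), and {alpha_1, alpha_6, alpha_7} form a chain of 3 nodes with a double edge at one end; the terminal node there is the unique long simple root (C_3). A semisimple Lie algebra decomposes uniquely as the direct sum of simple ideals, one per connected component of its Dynkin diagram, so g ≅ A_7 ⊕ C_3 (dimension 63 + 21 = 84).

A7 ⊕ C3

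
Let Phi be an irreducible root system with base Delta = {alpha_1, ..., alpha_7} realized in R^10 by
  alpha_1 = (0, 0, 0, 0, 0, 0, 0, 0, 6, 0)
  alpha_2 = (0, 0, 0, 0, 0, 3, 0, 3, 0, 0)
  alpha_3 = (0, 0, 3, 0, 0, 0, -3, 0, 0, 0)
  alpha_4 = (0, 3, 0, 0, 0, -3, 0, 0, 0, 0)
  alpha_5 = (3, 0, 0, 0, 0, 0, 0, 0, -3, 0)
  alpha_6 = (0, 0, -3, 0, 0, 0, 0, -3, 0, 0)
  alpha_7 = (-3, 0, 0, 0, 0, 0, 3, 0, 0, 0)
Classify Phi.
Compute the Cartan integers a_ij = 2(alpha_i, alpha_j)/(alpha_j, alpha_j); the resulting 7x7 Cartan matrix is
[[2, 0, 0, 0, -2, 0, 0], [0, 2, 0, -1, 0, -1, 0], [0, 0, 2, 0, 0, -1, -1], [0, -1, 0, 2, 0, 0, 0], [-1, 0, 0, 0, 2, 0, -1], [0, -1, -1, 0, 0, 2, 0], [0, 0, -1, 0, -1, 0, 2]].
The roots have two lengths (squared-length ratio 2:1); the short ones are alpha_{2,3,4,5,6,7}. The associated Dynkin diagram is a chain of 7 nodes with a double edge at one end; the terminal node there is the unique long simple root (C_7), so the type is C_7 (the algebra sp(14)).

C_7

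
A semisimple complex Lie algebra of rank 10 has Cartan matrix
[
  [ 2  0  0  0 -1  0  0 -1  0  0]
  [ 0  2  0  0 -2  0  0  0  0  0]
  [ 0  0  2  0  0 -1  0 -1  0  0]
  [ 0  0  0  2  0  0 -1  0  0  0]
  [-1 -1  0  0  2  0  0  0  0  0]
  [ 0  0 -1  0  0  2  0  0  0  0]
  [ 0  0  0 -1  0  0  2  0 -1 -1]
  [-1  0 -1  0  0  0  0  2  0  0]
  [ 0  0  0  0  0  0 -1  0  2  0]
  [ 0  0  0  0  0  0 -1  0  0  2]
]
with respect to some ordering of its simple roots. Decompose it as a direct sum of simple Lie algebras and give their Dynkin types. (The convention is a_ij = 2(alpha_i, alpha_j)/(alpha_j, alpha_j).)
The diagram associated to this matrix has two connected components: the simple roots {alpha_1, alpha_2, alpha_3, alpha_5, alpha_6, alpha_8} form a chain of 6 nodes with a double edge at one end; the terminal node there is the unique long simple root (C_6), and {alpha_4, alpha_7, alpha_9, alpha_10} form a chain of 2 nodes with a fork of two nodes at one end (D_4). A semisimple Lie algebra decomposes uniquely as the direct sum of simple ideals, one per connected component of its Dynkin diagram, so g ≅ C_6 ⊕ D_4 (dimension 78 + 28 = 106).

C6 + D4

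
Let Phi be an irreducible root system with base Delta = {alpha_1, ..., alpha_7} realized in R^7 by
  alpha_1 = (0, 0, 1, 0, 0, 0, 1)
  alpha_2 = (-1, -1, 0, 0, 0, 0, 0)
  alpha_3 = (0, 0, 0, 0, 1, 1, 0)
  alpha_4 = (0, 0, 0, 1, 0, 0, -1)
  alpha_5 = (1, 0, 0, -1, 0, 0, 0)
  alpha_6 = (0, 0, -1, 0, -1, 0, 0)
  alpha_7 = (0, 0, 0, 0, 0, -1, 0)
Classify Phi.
B_7 (so(15))

Compute the Cartan integers a_ij = 2(alpha_i, alpha_j)/(alpha_j, alpha_j); the resulting 7x7 Cartan matrix is
[[2, 0, 0, -1, 0, -1, 0], [0, 2, 0, 0, -1, 0, 0], [0, 0, 2, 0, 0, -1, -2], [-1, 0, 0, 2, -1, 0, 0], [0, -1, 0, -1, 2, 0, 0], [-1, 0, -1, 0, 0, 2, 0], [0, 0, -1, 0, 0, 0, 2]].
The roots have two lengths (squared-length ratio 2:1); the short ones are alpha_{7}. The associated Dynkin diagram is a chain of 7 nodes with a double edge at one end; the terminal node there is the unique short simple root (B_7), so the type is B_7 (the algebra so(15)).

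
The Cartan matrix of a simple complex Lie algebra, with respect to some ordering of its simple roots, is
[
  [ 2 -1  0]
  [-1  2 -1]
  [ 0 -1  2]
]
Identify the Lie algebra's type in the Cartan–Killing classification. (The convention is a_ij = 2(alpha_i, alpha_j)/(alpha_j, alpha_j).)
A3

The matrix has rank 3 with 2's on the diagonal. Reading the off-diagonal entries as Dynkin edges (a single edge where a_ij = a_ji = -1; a double or triple edge where a_ij * a_ji = 2 or 3), the diagram is a chain of 3 nodes with single edges (A_3). One simple-root ordering that puts it in standard form is (alpha_3, alpha_2, alpha_1). So the algebra is type A_3, i.e. sl(4).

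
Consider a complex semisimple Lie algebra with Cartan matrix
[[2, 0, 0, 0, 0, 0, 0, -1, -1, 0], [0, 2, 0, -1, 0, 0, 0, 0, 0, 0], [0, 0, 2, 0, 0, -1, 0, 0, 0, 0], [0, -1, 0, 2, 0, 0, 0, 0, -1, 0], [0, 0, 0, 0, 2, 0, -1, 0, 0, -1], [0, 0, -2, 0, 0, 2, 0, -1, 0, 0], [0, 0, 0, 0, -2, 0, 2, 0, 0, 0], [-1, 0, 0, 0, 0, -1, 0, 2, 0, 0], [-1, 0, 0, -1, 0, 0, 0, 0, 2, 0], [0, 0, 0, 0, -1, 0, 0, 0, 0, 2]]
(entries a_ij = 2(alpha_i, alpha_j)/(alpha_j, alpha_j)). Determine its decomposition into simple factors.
B_7 (so(15)) ⊕ C_3 (sp(6))

The diagram associated to this matrix has two connected components: the simple roots {alpha_1, alpha_2, alpha_3, alpha_4, alpha_6, alpha_8, alpha_9} form a chain of 7 nodes with a double edge at one end; the terminal node there is the unique short simple root (B_7), and {alpha_5, alpha_7, alpha_10} form a chain of 3 nodes with a double edge at one end; the terminal node there is the unique long simple root (C_3). A semisimple Lie algebra decomposes uniquely as the direct sum of simple ideals, one per connected component of its Dynkin diagram, so g ≅ B_7 ⊕ C_3 (dimension 105 + 21 = 126).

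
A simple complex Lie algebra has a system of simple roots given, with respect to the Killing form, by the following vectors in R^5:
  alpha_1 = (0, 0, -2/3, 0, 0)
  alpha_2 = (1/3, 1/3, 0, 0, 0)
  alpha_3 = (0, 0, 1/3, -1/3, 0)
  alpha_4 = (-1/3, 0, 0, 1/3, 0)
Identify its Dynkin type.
C_4

Compute the Cartan integers a_ij = 2(alpha_i, alpha_j)/(alpha_j, alpha_j); the resulting 4x4 Cartan matrix is
[[2, 0, -2, 0], [0, 2, 0, -1], [-1, 0, 2, -1], [0, -1, -1, 2]].
The roots have two lengths (squared-length ratio 2:1); the short ones are alpha_{2,3,4}. The associated Dynkin diagram is a chain of 4 nodes with a double edge at one end; the terminal node there is the unique long simple root (C_4), so the type is C_4 (the algebra sp(8)).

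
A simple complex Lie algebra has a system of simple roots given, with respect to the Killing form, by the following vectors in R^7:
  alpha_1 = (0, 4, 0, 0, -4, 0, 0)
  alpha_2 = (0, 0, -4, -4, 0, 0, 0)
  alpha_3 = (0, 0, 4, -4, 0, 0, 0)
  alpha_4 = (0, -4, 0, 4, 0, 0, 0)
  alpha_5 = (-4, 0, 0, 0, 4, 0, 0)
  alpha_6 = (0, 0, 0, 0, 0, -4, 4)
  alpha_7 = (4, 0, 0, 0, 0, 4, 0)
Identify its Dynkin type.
Compute the Cartan integers a_ij = 2(alpha_i, alpha_j)/(alpha_j, alpha_j); the resulting 7x7 Cartan matrix is
[[2, 0, 0, -1, -1, 0, 0], [0, 2, 0, -1, 0, 0, 0], [0, 0, 2, -1, 0, 0, 0], [-1, -1, -1, 2, 0, 0, 0], [-1, 0, 0, 0, 2, 0, -1], [0, 0, 0, 0, 0, 2, -1], [0, 0, 0, 0, -1, -1, 2]].
All simple roots have the same length, so the diagram is simply laced. The associated Dynkin diagram is a chain of 5 nodes with a fork of two nodes at one end (D_7), so the type is D_7 (the algebra so(14)).

D7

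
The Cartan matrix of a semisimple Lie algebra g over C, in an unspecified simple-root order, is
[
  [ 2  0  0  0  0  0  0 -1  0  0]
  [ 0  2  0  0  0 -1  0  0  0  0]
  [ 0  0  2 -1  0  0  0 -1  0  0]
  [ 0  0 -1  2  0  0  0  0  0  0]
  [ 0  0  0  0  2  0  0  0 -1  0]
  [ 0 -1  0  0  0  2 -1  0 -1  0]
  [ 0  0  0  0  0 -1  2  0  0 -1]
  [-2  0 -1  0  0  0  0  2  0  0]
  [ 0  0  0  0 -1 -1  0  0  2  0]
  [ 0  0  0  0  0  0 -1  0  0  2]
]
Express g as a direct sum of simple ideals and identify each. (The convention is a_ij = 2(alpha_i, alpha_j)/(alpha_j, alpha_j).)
B_4 ⊕ E_6

The diagram associated to this matrix has two connected components: the simple roots {alpha_1, alpha_3, alpha_4, alpha_8} form a chain of 4 nodes with a double edge at one end; the terminal node there is the unique short simple root (B_4), and {alpha_2, alpha_5, alpha_6, alpha_7, alpha_9, alpha_10} form a chain of 5 nodes with one extra node attached to the third node from one end (E_6). A semisimple Lie algebra decomposes uniquely as the direct sum of simple ideals, one per connected component of its Dynkin diagram, so g ≅ B_4 ⊕ E_6 (dimension 36 + 78 = 114).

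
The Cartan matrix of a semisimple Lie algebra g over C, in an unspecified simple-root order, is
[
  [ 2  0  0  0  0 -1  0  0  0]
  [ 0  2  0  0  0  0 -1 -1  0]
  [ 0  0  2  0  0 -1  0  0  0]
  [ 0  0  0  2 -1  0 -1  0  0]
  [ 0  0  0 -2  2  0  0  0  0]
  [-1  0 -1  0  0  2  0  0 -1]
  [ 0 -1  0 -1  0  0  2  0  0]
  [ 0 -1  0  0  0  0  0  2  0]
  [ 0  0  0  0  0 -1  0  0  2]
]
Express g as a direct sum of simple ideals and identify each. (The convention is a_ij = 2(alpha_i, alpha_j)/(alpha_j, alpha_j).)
C_5 (sp(10)) ⊕ D_4 (so(8))

The diagram associated to this matrix has two connected components: the simple roots {alpha_2, alpha_4, alpha_5, alpha_7, alpha_8} form a chain of 5 nodes with a double edge at one end; the terminal node there is the unique long simple root (C_5), and {alpha_1, alpha_3, alpha_6, alpha_9} form a chain of 2 nodes with a fork of two nodes at one end (D_4). A semisimple Lie algebra decomposes uniquely as the direct sum of simple ideals, one per connected component of its Dynkin diagram, so g ≅ C_5 ⊕ D_4 (dimension 55 + 28 = 83).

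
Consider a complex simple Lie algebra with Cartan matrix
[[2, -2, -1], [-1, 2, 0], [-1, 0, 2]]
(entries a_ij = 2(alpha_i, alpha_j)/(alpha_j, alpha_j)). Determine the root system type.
The matrix has rank 3 with 2's on the diagonal. Reading the off-diagonal entries as Dynkin edges (a single edge where a_ij = a_ji = -1; a double or triple edge where a_ij * a_ji = 2 or 3), the diagram is a chain of 3 nodes with a double edge at one end; the terminal node there is the unique short simple root (B_3). One simple-root ordering that puts it in standard form is (alpha_3, alpha_1, alpha_2). So the algebra is type B_3, i.e. so(7).

B_3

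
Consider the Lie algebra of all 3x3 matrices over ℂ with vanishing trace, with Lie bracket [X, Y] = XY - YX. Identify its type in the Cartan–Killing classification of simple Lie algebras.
This is sl(3), which has dimension 3^2 - 1 = 8 and rank 3 - 1 = 2 (a Cartan subalgebra is the diagonal traceless matrices). In the classification of classical Lie algebras, the special linear algebra sl(n+1) has type A_n; here n = 2, so the Dynkin diagram is a chain of 2 nodes with single edges (A_2). Hence the type is A_2.

type A_2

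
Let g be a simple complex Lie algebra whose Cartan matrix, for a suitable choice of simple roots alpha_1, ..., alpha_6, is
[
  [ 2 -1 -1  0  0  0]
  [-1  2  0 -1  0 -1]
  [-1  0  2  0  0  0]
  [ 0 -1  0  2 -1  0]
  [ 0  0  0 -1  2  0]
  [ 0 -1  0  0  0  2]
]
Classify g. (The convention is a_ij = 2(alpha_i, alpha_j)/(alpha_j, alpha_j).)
E6

The matrix has rank 6 with 2's on the diagonal. Reading the off-diagonal entries as Dynkin edges (a single edge where a_ij = a_ji = -1; a double or triple edge where a_ij * a_ji = 2 or 3), the diagram is a chain of 5 nodes with one extra node attached to the third node from one end (E_6). One simple-root ordering that puts it in standard form is (alpha_3, alpha_6, alpha_1, alpha_2, alpha_4, alpha_5). So the algebra is type E_6.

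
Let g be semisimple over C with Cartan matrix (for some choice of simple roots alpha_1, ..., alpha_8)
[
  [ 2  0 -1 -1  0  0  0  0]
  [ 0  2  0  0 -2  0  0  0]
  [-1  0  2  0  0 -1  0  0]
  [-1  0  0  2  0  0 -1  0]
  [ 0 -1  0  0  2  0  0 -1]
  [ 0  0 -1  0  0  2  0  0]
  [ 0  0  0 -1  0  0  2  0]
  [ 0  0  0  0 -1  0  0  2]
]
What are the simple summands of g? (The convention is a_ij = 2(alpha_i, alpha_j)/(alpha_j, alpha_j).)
A_5 + C_3

The diagram associated to this matrix has two connected components: the simple roots {alpha_1, alpha_3, alpha_4, alpha_6, alpha_7} form a chain of 5 nodes with single edges (A_5), and {alpha_2, alpha_5, alpha_8} form a chain of 3 nodes with a double edge at one end; the terminal node there is the unique long simple root (C_3). A semisimple Lie algebra decomposes uniquely as the direct sum of simple ideals, one per connected component of its Dynkin diagram, so g ≅ A_5 ⊕ C_3 (dimension 35 + 21 = 56).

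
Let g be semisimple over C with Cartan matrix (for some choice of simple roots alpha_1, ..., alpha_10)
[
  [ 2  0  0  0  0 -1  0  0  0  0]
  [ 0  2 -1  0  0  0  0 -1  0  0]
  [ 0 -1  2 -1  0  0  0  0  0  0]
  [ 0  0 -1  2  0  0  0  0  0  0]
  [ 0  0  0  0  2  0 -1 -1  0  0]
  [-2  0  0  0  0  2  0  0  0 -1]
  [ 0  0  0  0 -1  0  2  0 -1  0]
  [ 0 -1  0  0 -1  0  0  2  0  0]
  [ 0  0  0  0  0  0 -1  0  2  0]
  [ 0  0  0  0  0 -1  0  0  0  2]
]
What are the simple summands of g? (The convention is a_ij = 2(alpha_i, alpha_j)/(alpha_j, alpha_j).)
A_7 (sl(8)) ⊕ B_3 (so(7))

The diagram associated to this matrix has two connected components: the simple roots {alpha_2, alpha_3, alpha_4, alpha_5, alpha_7, alpha_8, alpha_9} form a chain of 7 nodes with single edges (A_7), and {alpha_1, alpha_6, alpha_10} form a chain of 3 nodes with a double edge at one end; the terminal node there is the unique short simple root (B_3). A semisimple Lie algebra decomposes uniquely as the direct sum of simple ideals, one per connected component of its Dynkin diagram, so g ≅ A_7 ⊕ B_3 (dimension 63 + 21 = 84).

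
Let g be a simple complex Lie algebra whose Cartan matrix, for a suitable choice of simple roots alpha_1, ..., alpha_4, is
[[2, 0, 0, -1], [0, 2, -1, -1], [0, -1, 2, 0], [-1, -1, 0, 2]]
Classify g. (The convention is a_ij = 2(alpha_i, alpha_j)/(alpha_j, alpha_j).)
A4

The matrix has rank 4 with 2's on the diagonal. Reading the off-diagonal entries as Dynkin edges (a single edge where a_ij = a_ji = -1; a double or triple edge where a_ij * a_ji = 2 or 3), the diagram is a chain of 4 nodes with single edges (A_4). One simple-root ordering that puts it in standard form is (alpha_1, alpha_4, alpha_2, alpha_3). So the algebra is type A_4, i.e. sl(5).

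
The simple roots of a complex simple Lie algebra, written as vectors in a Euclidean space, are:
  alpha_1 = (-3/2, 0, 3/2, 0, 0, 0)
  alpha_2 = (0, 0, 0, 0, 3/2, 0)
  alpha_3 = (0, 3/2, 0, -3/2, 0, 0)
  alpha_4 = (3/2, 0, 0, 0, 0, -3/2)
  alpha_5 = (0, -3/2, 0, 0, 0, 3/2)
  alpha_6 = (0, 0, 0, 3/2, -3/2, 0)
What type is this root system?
Compute the Cartan integers a_ij = 2(alpha_i, alpha_j)/(alpha_j, alpha_j); the resulting 6x6 Cartan matrix is
[[2, 0, 0, -1, 0, 0], [0, 2, 0, 0, 0, -1], [0, 0, 2, 0, -1, -1], [-1, 0, 0, 2, -1, 0], [0, 0, -1, -1, 2, 0], [0, -2, -1, 0, 0, 2]].
The roots have two lengths (squared-length ratio 2:1); the short ones are alpha_{2}. The associated Dynkin diagram is a chain of 6 nodes with a double edge at one end; the terminal node there is the unique short simple root (B_6), so the type is B_6 (the algebra so(13)).

B_6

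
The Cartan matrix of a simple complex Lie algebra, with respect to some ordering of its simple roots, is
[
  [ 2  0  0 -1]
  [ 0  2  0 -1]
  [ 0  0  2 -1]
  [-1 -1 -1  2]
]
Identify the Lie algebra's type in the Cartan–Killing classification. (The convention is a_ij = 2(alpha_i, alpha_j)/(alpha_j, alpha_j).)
The matrix has rank 4 with 2's on the diagonal. Reading the off-diagonal entries as Dynkin edges (a single edge where a_ij = a_ji = -1; a double or triple edge where a_ij * a_ji = 2 or 3), the diagram is a chain of 2 nodes with a fork of two nodes at one end (D_4). One simple-root ordering that puts it in standard form is (alpha_1, alpha_4, alpha_2, alpha_3). So the algebra is type D_4, i.e. so(8).

D4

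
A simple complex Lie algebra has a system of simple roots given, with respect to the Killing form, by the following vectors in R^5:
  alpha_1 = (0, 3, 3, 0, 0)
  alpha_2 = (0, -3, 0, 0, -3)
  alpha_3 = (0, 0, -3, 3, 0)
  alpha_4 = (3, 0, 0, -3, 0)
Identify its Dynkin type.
Compute the Cartan integers a_ij = 2(alpha_i, alpha_j)/(alpha_j, alpha_j); the resulting 4x4 Cartan matrix is
[[2, -1, -1, 0], [-1, 2, 0, 0], [-1, 0, 2, -1], [0, 0, -1, 2]].
All simple roots have the same length, so the diagram is simply laced. The associated Dynkin diagram is a chain of 4 nodes with single edges (A_4), so the type is A_4 (the algebra sl(5)).

A4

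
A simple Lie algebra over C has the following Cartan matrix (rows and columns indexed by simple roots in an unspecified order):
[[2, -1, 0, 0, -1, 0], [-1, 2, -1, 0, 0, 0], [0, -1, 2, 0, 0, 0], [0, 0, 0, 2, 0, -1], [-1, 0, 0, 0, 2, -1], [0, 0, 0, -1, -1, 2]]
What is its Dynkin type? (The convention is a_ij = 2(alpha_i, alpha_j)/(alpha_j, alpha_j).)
The matrix has rank 6 with 2's on the diagonal. Reading the off-diagonal entries as Dynkin edges (a single edge where a_ij = a_ji = -1; a double or triple edge where a_ij * a_ji = 2 or 3), the diagram is a chain of 6 nodes with single edges (A_6). One simple-root ordering that puts it in standard form is (alpha_4, alpha_6, alpha_5, alpha_1, alpha_2, alpha_3). So the algebra is type A_6, i.e. sl(7).

A6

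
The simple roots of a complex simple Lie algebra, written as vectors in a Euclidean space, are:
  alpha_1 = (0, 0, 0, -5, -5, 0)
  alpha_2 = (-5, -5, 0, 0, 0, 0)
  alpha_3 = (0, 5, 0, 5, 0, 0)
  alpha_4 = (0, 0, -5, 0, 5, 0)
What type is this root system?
A_4

Compute the Cartan integers a_ij = 2(alpha_i, alpha_j)/(alpha_j, alpha_j); the resulting 4x4 Cartan matrix is
[[2, 0, -1, -1], [0, 2, -1, 0], [-1, -1, 2, 0], [-1, 0, 0, 2]].
All simple roots have the same length, so the diagram is simply laced. The associated Dynkin diagram is a chain of 4 nodes with single edges (A_4), so the type is A_4 (the algebra sl(5)).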